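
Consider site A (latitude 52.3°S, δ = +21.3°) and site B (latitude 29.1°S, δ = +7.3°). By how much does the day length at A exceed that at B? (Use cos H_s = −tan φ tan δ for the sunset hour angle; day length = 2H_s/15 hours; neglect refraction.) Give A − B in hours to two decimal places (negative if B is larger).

A: H_s = arccos(−tan -52.3° · tan 21.3°) = 59.71°, so 2H_s/15 = 7.9613 h.
B: H_s = arccos(−tan -29.1° · tan 7.3°) = 85.91°, so 2H_s/15 = 11.4547 h.
A − B = 7.9613 − 11.4547 = -3.4934 h.

-3.49 h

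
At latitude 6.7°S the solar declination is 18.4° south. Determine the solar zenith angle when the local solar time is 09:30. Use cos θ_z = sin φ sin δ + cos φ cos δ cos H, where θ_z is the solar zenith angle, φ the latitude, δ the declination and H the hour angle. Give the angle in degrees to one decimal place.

38.3°

Hour angle H = 15° × (9.5 − 12) = -37.50°.
cos θ_z = sin φ sin δ + cos φ cos δ cos H = (-0.1167)(-0.3156) + (0.9932)(0.9489)(0.7934) = 0.7846.
θ_z = arccos(0.7846) = 38.32°.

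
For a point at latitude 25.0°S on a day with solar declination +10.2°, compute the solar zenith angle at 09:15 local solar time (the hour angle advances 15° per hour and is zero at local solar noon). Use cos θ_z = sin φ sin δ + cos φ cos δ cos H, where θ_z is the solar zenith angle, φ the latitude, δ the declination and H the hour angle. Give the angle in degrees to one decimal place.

53.4°

Hour angle H = 15° × (9.25 − 12) = -41.25°.
cos θ_z = sin φ sin δ + cos φ cos δ cos H = (-0.4226)(0.1771) + (0.9063)(0.9842)(0.7518) = 0.5957.
θ_z = arccos(0.5957) = 53.44°.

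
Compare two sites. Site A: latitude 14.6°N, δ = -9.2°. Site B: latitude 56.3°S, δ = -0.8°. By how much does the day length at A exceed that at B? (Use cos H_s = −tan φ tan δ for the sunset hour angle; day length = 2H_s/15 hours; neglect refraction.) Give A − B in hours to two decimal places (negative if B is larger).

-0.48 h

A: H_s = arccos(−tan 14.6° · tan -9.2°) = 87.58°, so 2H_s/15 = 11.6773 h.
B: H_s = arccos(−tan -56.3° · tan -0.8°) = 91.20°, so 2H_s/15 = 12.1600 h.
A − B = 11.6773 − 12.1600 = -0.4827 h.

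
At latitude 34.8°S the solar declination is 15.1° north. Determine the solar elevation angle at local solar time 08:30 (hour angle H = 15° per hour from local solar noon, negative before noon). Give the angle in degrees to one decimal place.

Hour angle H = 15° × (8.5 − 12) = -52.50°.
cos θ_z = sin φ sin δ + cos φ cos δ cos H = (-0.5707)(0.2605) + (0.8211)(0.9655)(0.6088) = 0.3340.
θ_z = arccos(0.3340) = 70.49°, so the elevation is 90° − 70.49° = 19.51°.

19.5°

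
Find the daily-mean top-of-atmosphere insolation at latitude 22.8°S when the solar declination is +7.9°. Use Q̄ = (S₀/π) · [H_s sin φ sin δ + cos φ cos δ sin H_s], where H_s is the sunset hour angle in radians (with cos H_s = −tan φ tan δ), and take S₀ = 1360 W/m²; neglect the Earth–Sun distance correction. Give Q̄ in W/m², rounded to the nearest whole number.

cos H_s = −tan(-22.8°) · tan(7.9°) = 0.0583, so H_s = arccos(0.0583) = 86.66°. In radians, H_s = 1.5125.
H_s sin φ sin δ = 1.5125 × -0.3875 × 0.1374 = -0.0805.
cos φ cos δ sin H_s = 0.9219 × 0.9905 × 0.9983 = 0.9116.
Q̄ = (1360/π) × (-0.0805 + 0.9116) = 432.90 × 0.8311 = 359.78 W/m².

360 W/m²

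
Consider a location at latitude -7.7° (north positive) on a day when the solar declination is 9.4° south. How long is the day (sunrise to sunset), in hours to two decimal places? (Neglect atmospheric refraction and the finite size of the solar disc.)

12.17 hours

cos H_s = −tan(-7.7°) · tan(-9.4°) = -0.0224, so H_s = arccos(-0.0224) = 91.28°.
Day length = 2 H_s / 15° h⁻¹ = 182.56° / 15 = 12.171 h.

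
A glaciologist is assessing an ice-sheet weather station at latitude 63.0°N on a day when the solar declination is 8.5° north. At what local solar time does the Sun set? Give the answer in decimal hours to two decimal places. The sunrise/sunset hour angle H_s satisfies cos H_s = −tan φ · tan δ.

19.14 h

−tan φ tan δ = −(1.9626)(0.1495) = -0.2934; H_s = arccos(-0.2934) = 107.06°.
Sunset is at 12 + H_s/15 = 12 + 7.137 = 19.137 h local solar time.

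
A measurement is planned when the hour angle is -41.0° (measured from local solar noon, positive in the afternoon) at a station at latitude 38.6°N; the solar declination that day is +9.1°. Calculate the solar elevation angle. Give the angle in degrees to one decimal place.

42.9°

cos θ_z = sin(38.6°) sin(9.1°) + cos(38.6°) cos(9.1°) cos(-41.00°) = 0.0987 + 0.5824 = 0.6811.
θ_z = arccos(0.6811) = 47.07°, so the elevation is 90° − 47.07° = 42.93°.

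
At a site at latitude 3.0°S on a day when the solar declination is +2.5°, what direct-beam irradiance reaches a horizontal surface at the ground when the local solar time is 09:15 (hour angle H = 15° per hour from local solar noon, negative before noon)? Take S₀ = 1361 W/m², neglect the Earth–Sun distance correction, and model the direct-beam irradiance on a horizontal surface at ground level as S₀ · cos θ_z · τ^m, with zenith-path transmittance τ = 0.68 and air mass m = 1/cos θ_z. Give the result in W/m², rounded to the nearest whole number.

608 W/m²

Hour angle H = 15° × (9.25 − 12) = -41.25°.
With φ = -3.0°, δ = 2.5°, H = -41.25°: sin φ sin δ = -0.0023, cos φ cos δ cos H = 0.7501, so cos θ_z = 0.7478.
Air mass m = 1/cos θ_z = 1/0.7478 = 1.337; τ^m = 0.68^1.337 = 0.5971.
Surface direct beam = 1361 × 0.7478 × 0.5971 = 607.70 W/m².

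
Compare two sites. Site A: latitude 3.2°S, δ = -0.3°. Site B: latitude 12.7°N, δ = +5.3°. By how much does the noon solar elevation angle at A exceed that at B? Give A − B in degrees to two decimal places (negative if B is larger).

+4.50°

A: 90° − |-3.2 − (-0.3)| = 87.10°.
B: 90° − |12.7 − (5.3)| = 82.60°.
A − B = 87.10 − 82.60 = 4.50°.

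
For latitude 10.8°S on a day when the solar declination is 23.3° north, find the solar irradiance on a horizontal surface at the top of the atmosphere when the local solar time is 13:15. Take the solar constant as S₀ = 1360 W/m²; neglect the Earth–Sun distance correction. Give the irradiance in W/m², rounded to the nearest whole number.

Hour angle H = 15° × (13.25 − 12) = 18.75°.
With φ = -10.8°, δ = 23.3°, H = 18.75°: sin φ sin δ = -0.0741, cos φ cos δ cos H = 0.8543, so cos θ_z = 0.7802.
Top-of-atmosphere irradiance = S₀ cos θ_z = 1360 × 0.7802 = 1061.07 W/m².

1061 W/m²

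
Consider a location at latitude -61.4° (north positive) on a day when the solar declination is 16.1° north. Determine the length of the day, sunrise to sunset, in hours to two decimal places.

7.74 hours

−tan φ tan δ = −(-1.8341)(0.2886) = 0.5293; H_s = arccos(0.5293) = 58.04°.
Day length = 2 H_s / 15° h⁻¹ = 116.08° / 15 = 7.739 h.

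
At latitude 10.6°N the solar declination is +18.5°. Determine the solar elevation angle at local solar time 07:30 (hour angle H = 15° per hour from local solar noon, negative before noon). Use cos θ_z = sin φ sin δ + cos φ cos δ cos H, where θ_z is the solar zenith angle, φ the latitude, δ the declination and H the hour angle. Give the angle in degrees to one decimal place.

24.5°

Hour angle H = 15° × (7.5 − 12) = -67.50°.
cos θ_z = sin(10.6°) sin(18.5°) + cos(10.6°) cos(18.5°) cos(-67.50°) = 0.0584 + 0.3567 = 0.4151.
θ_z = arccos(0.4151) = 65.47°, so the elevation is 90° − 65.47° = 24.53°.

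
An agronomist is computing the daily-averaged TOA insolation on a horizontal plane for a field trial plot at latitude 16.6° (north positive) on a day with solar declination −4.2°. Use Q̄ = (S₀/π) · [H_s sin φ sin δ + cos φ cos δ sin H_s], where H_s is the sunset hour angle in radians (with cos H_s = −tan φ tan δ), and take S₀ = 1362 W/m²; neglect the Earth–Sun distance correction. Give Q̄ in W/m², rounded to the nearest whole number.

400 W/m²

The sunset hour angle satisfies cos H_s = −tan φ tan δ = 0.0219, giving H_s = 88.75°. In radians, H_s = 1.5490.
H_s sin φ sin δ = 1.5490 × 0.2857 × -0.0732 = -0.0324.
cos φ cos δ sin H_s = 0.9583 × 0.9973 × 0.9998 = 0.9555.
Q̄ = (1362/π) × (-0.0324 + 0.9555) = 433.54 × 0.9231 = 400.20 W/m².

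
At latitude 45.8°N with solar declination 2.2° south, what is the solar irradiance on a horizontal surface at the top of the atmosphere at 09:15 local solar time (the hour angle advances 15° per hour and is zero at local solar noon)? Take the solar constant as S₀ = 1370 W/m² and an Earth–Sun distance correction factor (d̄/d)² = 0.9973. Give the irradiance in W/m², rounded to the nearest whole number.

678 W/m²

Hour angle H = 15° × (9.25 − 12) = -41.25°.
With φ = 45.8°, δ = -2.2°, H = -41.25°: sin φ sin δ = -0.0275, cos φ cos δ cos H = 0.5238, so cos θ_z = 0.4963.
Top-of-atmosphere irradiance = S₀ (d̄/d)² cos θ_z = 1370 × 0.9973 × 0.4963 = 678.10 W/m².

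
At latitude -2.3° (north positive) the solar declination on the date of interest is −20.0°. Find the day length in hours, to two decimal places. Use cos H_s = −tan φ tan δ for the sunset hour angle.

12.11 hours

cos H_s = −tan(-2.3°) · tan(-20.0°) = -0.0146, so H_s = arccos(-0.0146) = 90.84°.
Day length = 2 H_s / 15° h⁻¹ = 181.68° / 15 = 12.112 h.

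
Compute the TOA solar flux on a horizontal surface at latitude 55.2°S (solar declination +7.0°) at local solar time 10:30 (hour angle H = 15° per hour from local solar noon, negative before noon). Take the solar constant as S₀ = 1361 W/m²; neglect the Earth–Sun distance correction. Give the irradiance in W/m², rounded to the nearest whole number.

576 W/m²

Hour angle H = 15° × (10.5 − 12) = -22.50°.
cos θ_z = sin(-55.2°) sin(7.0°) + cos(-55.2°) cos(7.0°) cos(-22.50°) = -0.1001 + 0.5233 = 0.4232.
Top-of-atmosphere irradiance = S₀ cos θ_z = 1361 × 0.4232 = 575.98 W/m².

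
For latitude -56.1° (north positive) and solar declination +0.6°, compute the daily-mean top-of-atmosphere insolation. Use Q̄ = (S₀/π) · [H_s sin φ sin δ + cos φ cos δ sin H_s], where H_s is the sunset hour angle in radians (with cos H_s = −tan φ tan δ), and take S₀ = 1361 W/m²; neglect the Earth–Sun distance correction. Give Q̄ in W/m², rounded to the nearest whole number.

−tan φ tan δ = −(-1.4882)(0.0105) = 0.0156; H_s = arccos(0.0156) = 89.11°. In radians, H_s = 1.5553.
H_s sin φ sin δ = 1.5553 × -0.8300 × 0.0105 = -0.0136.
cos φ cos δ sin H_s = 0.5577 × 0.9999 × 0.9999 = 0.5576.
Q̄ = (1361/π) × (-0.0136 + 0.5576) = 433.22 × 0.5440 = 235.67 W/m².

236 W/m²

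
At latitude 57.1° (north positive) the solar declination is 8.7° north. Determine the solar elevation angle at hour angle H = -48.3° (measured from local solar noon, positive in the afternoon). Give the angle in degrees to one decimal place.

With φ = 57.1°, δ = 8.7°, H = -48.30°: sin φ sin δ = 0.1270, cos φ cos δ cos H = 0.3572, so cos θ_z = 0.4842.
θ_z = arccos(0.4842) = 61.04°, so the elevation is 90° − 61.04° = 28.96°.

29.0°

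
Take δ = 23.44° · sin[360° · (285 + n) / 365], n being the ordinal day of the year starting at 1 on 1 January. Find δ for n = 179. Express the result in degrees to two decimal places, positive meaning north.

360 × (285 + 179) / 365 = 457.644°; sin(457.644°) = 0.9911.
δ = 23.44 × 0.9911 = 23.231° ≈ +23.23°.

+23.23°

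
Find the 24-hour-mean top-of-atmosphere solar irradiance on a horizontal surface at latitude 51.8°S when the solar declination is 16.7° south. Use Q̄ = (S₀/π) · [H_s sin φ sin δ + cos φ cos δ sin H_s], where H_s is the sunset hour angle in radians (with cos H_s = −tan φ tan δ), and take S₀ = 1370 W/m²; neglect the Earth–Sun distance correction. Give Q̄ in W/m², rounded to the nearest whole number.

432 W/m²

−tan φ tan δ = −(-1.2708)(-0.3000) = -0.3812; H_s = arccos(-0.3812) = 112.41°. In radians, H_s = 1.9619.
H_s sin φ sin δ = 1.9619 × -0.7859 × -0.2874 = 0.4431.
cos φ cos δ sin H_s = 0.6184 × 0.9578 × 0.9245 = 0.5476.
Q̄ = (1370/π) × (0.4431 + 0.5476) = 436.08 × 0.9907 = 432.02 W/m².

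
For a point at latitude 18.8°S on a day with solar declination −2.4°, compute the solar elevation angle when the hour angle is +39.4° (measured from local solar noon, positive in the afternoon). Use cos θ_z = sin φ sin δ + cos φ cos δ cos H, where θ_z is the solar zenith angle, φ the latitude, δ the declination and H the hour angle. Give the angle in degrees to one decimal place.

With φ = -18.8°, δ = -2.4°, H = 39.40°: sin φ sin δ = 0.0135, cos φ cos δ cos H = 0.7309, so cos θ_z = 0.7444.
θ_z = arccos(0.7444) = 41.89°, so the elevation is 90° − 41.89° = 48.11°.

48.1°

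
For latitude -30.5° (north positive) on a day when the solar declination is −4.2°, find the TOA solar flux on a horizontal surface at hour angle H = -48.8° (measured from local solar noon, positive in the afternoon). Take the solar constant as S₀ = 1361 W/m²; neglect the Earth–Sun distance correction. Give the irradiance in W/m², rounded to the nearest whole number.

cos θ_z = sin φ sin δ + cos φ cos δ cos H = (-0.5075)(-0.0732) + (0.8616)(0.9973)(0.6587) = 0.6032.
Top-of-atmosphere irradiance = S₀ cos θ_z = 1361 × 0.6032 = 820.96 W/m².

821 W/m²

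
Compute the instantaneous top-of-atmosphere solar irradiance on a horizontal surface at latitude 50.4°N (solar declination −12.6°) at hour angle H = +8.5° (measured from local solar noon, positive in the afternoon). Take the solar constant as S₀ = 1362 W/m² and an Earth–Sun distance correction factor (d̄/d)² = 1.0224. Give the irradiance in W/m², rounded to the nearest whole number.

cos θ_z = sin φ sin δ + cos φ cos δ cos H = (0.7705)(-0.2181) + (0.6374)(0.9759)(0.9890) = 0.4472.
Top-of-atmosphere irradiance = S₀ (d̄/d)² cos θ_z = 1362 × 1.0224 × 0.4472 = 622.73 W/m².

623 W/m²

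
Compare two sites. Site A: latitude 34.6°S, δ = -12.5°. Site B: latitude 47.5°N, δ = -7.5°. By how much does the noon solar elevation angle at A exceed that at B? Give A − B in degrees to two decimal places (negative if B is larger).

+32.90°

A: 90° − |-34.6 − (-12.5)| = 67.90°.
B: 90° − |47.5 − (-7.5)| = 35.00°.
A − B = 67.90 − 35.00 = 32.90°.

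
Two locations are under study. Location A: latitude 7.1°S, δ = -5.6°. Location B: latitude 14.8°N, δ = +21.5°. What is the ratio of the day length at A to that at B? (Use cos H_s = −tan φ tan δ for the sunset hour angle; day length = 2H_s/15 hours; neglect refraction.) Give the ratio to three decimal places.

A: H_s = arccos(−tan -7.1° · tan -5.6°) = 90.70°, so 2H_s/15 = 12.0933 h.
B: H_s = arccos(−tan 14.8° · tan 21.5°) = 95.97°, so 2H_s/15 = 12.7960 h.
Ratio A/B = 12.0933 / 12.7960 = 0.9451.

0.945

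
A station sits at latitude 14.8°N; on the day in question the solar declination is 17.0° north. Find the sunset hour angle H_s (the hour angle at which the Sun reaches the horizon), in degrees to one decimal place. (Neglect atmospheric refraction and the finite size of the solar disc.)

cos H_s = −tan(14.8°) · tan(17.0°) = -0.0808, so H_s = arccos(-0.0808) = 94.63°.

94.6°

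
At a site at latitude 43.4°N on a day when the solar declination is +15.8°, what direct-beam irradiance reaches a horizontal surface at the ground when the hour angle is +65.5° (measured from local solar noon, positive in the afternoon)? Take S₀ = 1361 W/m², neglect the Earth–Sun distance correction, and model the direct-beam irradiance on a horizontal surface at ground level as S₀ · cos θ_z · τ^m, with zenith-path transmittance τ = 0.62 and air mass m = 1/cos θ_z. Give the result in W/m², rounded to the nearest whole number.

cos θ_z = sin(43.4°) sin(15.8°) + cos(43.4°) cos(15.8°) cos(65.50°) = 0.1871 + 0.2899 = 0.4770.
Air mass m = 1/cos θ_z = 1/0.4770 = 2.096; τ^m = 0.62^2.096 = 0.3672.
Surface direct beam = 1361 × 0.4770 × 0.3672 = 238.39 W/m².

238 W/m²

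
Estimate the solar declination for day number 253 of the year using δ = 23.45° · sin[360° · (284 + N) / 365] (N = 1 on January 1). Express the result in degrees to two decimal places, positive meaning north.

+4.22°

360 × (284 + 253) / 365 = 529.644°; sin(529.644°) = 0.1798.
δ = 23.45 × 0.1798 = 4.216° ≈ +4.22°.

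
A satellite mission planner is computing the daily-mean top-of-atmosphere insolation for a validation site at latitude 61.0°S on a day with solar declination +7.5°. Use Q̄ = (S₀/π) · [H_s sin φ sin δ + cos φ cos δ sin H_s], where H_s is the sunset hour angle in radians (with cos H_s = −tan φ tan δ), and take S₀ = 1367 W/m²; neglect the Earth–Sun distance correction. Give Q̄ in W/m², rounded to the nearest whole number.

137 W/m²

cos H_s = −tan(-61.0°) · tan(7.5°) = 0.2375, so H_s = arccos(0.2375) = 76.26°. In radians, H_s = 1.3310.
H_s sin φ sin δ = 1.3310 × -0.8746 × 0.1305 = -0.1519.
cos φ cos δ sin H_s = 0.4848 × 0.9914 × 0.9714 = 0.4669.
Q̄ = (1367/π) × (-0.1519 + 0.4669) = 435.13 × 0.3150 = 137.07 W/m².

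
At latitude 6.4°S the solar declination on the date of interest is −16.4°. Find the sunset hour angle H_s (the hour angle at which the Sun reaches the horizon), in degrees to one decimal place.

91.9°

−tan φ tan δ = −(-0.1122)(-0.2943) = -0.0330; H_s = arccos(-0.0330) = 91.89°.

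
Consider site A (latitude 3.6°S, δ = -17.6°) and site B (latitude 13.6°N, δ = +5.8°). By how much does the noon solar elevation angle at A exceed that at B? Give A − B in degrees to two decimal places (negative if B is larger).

A: 90° − |-3.6 − (-17.6)| = 76.00°.
B: 90° − |13.6 − (5.8)| = 82.20°.
A − B = 76.00 − 82.20 = -6.20°.

-6.20°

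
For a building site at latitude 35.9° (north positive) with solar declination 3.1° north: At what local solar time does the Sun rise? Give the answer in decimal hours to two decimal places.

5.85 h

−tan φ tan δ = −(0.7239)(0.0542) = -0.0392; H_s = arccos(-0.0392) = 92.25°.
Sunrise is at 12 − H_s/15 = 12 − 6.150 = 5.850 h local solar time.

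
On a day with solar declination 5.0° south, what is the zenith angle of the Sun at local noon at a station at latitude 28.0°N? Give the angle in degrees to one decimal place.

33.0°

At local solar noon the hour angle is zero, so the zenith angle is |φ − δ| = |28.0° − (-5.0°)| = 33.0°.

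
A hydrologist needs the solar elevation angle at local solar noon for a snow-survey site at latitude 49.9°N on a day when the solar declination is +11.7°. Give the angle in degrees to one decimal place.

At local solar noon the hour angle is zero, so the elevation is 90° − |φ − δ| = 90° − |49.9° − (11.7°)| = 90° − 38.2° = 51.8°.

51.8°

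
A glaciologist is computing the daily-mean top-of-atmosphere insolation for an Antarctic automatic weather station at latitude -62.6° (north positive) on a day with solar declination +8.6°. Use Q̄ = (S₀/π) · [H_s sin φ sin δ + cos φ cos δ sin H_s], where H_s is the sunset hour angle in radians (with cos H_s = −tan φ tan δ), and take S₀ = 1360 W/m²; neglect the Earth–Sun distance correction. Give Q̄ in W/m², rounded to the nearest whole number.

cos H_s = −tan(-62.6°) · tan(8.6°) = 0.2918, so H_s = arccos(0.2918) = 73.03°. In radians, H_s = 1.2746.
H_s sin φ sin δ = 1.2746 × -0.8878 × 0.1495 = -0.1692.
cos φ cos δ sin H_s = 0.4602 × 0.9888 × 0.9565 = 0.4353.
Q̄ = (1360/π) × (-0.1692 + 0.4353) = 432.90 × 0.2661 = 115.19 W/m².

115 W/m²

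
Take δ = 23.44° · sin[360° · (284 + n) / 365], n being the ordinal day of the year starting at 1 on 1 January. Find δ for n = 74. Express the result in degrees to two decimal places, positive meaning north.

-2.82°

360 × (284 + 74) / 365 = 353.096°; sin(353.096°) = -0.1202.
δ = 23.44 × -0.1202 = -2.817° ≈ -2.82°.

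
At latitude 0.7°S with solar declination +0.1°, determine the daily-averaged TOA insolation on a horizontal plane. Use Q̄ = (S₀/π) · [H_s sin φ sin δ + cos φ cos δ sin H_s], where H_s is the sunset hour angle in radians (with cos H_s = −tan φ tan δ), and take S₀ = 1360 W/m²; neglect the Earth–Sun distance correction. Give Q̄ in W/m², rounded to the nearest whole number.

433 W/m²

The sunset hour angle satisfies cos H_s = −tan φ tan δ = 0.0000, giving H_s = 90.00°. In radians, H_s = 1.5708.
H_s sin φ sin δ = 1.5708 × -0.0122 × 0.0017 = 0.0000.
cos φ cos δ sin H_s = 0.9999 × 1.0000 × 1.0000 = 0.9999.
Q̄ = (1360/π) × (0.0000 + 0.9999) = 432.90 × 0.9999 = 432.86 W/m².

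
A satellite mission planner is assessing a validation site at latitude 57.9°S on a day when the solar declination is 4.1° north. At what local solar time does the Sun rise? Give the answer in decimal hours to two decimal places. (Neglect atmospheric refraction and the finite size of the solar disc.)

6.44 h

cos H_s = −tan(-57.9°) · tan(4.1°) = 0.1143, so H_s = arccos(0.1143) = 83.44°.
Sunrise is at 12 − H_s/15 = 12 − 5.563 = 6.437 h local solar time.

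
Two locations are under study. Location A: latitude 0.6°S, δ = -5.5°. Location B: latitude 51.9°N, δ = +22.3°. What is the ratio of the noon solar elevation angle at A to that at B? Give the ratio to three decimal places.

A: 90° − |-0.6 − (-5.5)| = 85.10°.
B: 90° − |51.9 − (22.3)| = 60.40°.
Ratio A/B = 85.1000 / 60.4000 = 1.4089.

1.409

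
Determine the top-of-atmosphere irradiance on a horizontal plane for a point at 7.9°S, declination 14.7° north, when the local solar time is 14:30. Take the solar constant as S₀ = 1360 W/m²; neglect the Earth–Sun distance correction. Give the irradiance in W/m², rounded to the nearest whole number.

986 W/m²

Hour angle H = 15° × (14.5 − 12) = 37.50°.
cos θ_z = sin φ sin δ + cos φ cos δ cos H = (-0.1374)(0.2538) + (0.9905)(0.9673)(0.7934) = 0.7253.
Top-of-atmosphere irradiance = S₀ cos θ_z = 1360 × 0.7253 = 986.41 W/m².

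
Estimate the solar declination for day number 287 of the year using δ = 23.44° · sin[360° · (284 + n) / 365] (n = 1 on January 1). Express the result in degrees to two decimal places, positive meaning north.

360 × (284 + 287) / 365 = 563.178°; sin(563.178°) = -0.3936.
δ = 23.44 × -0.3936 = -9.226° ≈ -9.23°.

-9.23°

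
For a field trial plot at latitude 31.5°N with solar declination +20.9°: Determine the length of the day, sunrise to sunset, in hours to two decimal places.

The sunset hour angle satisfies cos H_s = −tan φ tan δ = -0.2340, giving H_s = 103.53°.
Day length = 2 H_s / 15° h⁻¹ = 207.06° / 15 = 13.804 h.

13.80 hours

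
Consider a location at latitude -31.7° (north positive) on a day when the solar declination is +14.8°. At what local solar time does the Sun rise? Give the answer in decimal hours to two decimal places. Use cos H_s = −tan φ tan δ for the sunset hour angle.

6.63 h

cos H_s = −tan(-31.7°) · tan(14.8°) = 0.1632, so H_s = arccos(0.1632) = 80.61°.
Sunrise is at 12 − H_s/15 = 12 − 5.374 = 6.626 h local solar time.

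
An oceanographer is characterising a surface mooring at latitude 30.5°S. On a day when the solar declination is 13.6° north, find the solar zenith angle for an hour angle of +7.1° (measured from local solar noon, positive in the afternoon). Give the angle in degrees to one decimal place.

44.6°

With φ = -30.5°, δ = 13.6°, H = 7.10°: sin φ sin δ = -0.1193, cos φ cos δ cos H = 0.8310, so cos θ_z = 0.7117.
θ_z = arccos(0.7117) = 44.63°.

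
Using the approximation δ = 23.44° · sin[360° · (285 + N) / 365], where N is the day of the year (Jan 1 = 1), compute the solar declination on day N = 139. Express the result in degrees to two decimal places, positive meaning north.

+19.92°

360 × (285 + 139) / 365 = 418.192°; sin(418.192°) = 0.8498.
δ = 23.44 × 0.8498 = 19.919° ≈ +19.92°.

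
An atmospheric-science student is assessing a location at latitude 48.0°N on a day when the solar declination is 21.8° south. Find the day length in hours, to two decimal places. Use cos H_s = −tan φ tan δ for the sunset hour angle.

8.48 hours

cos H_s = −tan(48.0°) · tan(-21.8°) = 0.4442, so H_s = arccos(0.4442) = 63.63°.
Day length = 2 H_s / 15° h⁻¹ = 127.26° / 15 = 8.484 h.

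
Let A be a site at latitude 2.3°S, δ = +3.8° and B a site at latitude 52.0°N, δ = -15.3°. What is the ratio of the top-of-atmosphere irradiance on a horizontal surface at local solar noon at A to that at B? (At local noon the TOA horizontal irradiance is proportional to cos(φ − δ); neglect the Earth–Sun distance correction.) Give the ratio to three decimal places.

A: cos θ_z = cos(-2.3° − (3.8°)) = 0.9943.
B: cos θ_z = cos(52.0° − (-15.3°)) = 0.3859.
Ratio A/B = 0.9943 / 0.3859 = 2.5766.

2.577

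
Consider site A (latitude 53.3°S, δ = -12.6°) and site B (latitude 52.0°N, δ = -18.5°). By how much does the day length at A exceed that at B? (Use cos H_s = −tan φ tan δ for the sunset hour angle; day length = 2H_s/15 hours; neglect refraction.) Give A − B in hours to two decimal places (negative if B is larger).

+5.71 h

A: H_s = arccos(−tan -53.3° · tan -12.6°) = 107.45°, so 2H_s/15 = 14.3267 h.
B: H_s = arccos(−tan 52.0° · tan -18.5°) = 64.64°, so 2H_s/15 = 8.6187 h.
A − B = 14.3267 − 8.6187 = 5.7080 h.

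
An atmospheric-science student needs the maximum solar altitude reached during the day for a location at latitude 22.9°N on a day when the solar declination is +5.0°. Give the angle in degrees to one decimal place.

At local solar noon the hour angle is zero, so the elevation is 90° − |φ − δ| = 90° − |22.9° − (5.0°)| = 90° − 17.9° = 72.1°.

72.1°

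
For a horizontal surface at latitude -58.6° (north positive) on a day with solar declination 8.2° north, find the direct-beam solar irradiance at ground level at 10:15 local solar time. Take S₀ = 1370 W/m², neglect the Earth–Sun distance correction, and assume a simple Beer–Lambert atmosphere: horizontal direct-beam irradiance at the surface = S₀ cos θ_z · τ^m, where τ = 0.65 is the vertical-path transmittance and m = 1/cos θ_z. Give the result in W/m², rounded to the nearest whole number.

Hour angle H = 15° × (10.25 − 12) = -26.25°.
With φ = -58.6°, δ = 8.2°, H = -26.25°: sin φ sin δ = -0.1217, cos φ cos δ cos H = 0.4625, so cos θ_z = 0.3408.
Air mass m = 1/cos θ_z = 1/0.3408 = 2.934; τ^m = 0.65^2.934 = 0.2825.
Surface direct beam = 1370 × 0.3408 × 0.2825 = 131.90 W/m².

132 W/m²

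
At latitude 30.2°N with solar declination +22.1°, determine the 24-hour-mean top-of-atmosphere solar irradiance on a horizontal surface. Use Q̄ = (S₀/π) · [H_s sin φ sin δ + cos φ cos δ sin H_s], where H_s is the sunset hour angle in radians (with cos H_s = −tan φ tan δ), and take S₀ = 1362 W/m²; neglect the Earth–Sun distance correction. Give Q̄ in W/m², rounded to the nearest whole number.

−tan φ tan δ = −(0.5820)(0.4061) = -0.2364; H_s = arccos(-0.2364) = 103.67°. In radians, H_s = 1.8094.
H_s sin φ sin δ = 1.8094 × 0.5030 × 0.3762 = 0.3424.
cos φ cos δ sin H_s = 0.8643 × 0.9265 × 0.9717 = 0.7781.
Q̄ = (1362/π) × (0.3424 + 0.7781) = 433.54 × 1.1205 = 485.78 W/m².

486 W/m²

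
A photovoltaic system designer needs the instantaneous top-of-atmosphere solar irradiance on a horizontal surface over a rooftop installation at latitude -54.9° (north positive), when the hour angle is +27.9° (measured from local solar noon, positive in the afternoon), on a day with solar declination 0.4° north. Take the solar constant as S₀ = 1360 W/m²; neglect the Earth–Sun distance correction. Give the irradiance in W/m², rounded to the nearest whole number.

683 W/m²

cos θ_z = sin(-54.9°) sin(0.4°) + cos(-54.9°) cos(0.4°) cos(27.90°) = -0.0057 + 0.5082 = 0.5025.
Top-of-atmosphere irradiance = S₀ cos θ_z = 1360 × 0.5025 = 683.40 W/m².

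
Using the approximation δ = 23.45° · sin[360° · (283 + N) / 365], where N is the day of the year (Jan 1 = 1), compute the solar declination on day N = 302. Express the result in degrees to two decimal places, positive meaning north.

360 × (283 + 302) / 365 = 576.986°; sin(576.986°) = -0.6016.
δ = 23.45 × -0.6016 = -14.108° ≈ -14.11°.

-14.11°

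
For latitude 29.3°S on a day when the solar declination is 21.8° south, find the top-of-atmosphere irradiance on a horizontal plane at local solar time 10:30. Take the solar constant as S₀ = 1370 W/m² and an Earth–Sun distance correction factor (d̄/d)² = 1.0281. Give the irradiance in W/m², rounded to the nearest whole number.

1310 W/m²

Hour angle H = 15° × (10.5 − 12) = -22.50°.
cos θ_z = sin φ sin δ + cos φ cos δ cos H = (-0.4894)(-0.3714) + (0.8721)(0.9285)(0.9239) = 0.9299.
Top-of-atmosphere irradiance = S₀ (d̄/d)² cos θ_z = 1370 × 1.0281 × 0.9299 = 1309.76 W/m².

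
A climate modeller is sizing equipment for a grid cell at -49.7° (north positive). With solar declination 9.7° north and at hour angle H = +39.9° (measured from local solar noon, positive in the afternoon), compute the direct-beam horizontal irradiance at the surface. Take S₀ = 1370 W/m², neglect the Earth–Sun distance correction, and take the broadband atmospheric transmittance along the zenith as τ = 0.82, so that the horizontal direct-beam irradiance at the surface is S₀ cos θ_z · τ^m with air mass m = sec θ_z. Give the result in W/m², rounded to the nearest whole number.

285 W/m²

cos θ_z = sin(-49.7°) sin(9.7°) + cos(-49.7°) cos(9.7°) cos(39.90°) = -0.1285 + 0.4891 = 0.3606.
Air mass m = 1/cos θ_z = 1/0.3606 = 2.773; τ^m = 0.82^2.773 = 0.5768.
Surface direct beam = 1370 × 0.3606 × 0.5768 = 284.95 W/m².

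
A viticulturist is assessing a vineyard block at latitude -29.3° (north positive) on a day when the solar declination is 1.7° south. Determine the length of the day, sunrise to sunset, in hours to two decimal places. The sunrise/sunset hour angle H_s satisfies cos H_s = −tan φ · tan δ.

12.13 hours

The sunset hour angle satisfies cos H_s = −tan φ tan δ = -0.0167, giving H_s = 90.96°.
Day length = 2 H_s / 15° h⁻¹ = 181.92° / 15 = 12.128 h.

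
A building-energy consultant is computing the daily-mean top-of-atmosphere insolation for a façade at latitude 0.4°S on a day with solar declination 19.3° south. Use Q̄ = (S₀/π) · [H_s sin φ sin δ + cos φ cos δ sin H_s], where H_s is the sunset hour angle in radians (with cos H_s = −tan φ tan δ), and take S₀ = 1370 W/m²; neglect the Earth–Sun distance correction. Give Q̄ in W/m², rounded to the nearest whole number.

cos H_s = −tan(-0.4°) · tan(-19.3°) = -0.0024, so H_s = arccos(-0.0024) = 90.14°. In radians, H_s = 1.5732.
H_s sin φ sin δ = 1.5732 × -0.0070 × -0.3305 = 0.0036.
cos φ cos δ sin H_s = 1.0000 × 0.9438 × 1.0000 = 0.9438.
Q̄ = (1370/π) × (0.0036 + 0.9438) = 436.08 × 0.9474 = 413.14 W/m².

413 W/m²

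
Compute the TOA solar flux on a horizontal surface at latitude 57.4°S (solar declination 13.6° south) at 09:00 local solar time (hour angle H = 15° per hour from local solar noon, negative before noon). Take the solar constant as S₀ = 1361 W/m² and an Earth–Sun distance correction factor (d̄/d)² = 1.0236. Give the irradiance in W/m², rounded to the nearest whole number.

792 W/m²

Hour angle H = 15° × (9 − 12) = -45.00°.
cos θ_z = sin(-57.4°) sin(-13.6°) + cos(-57.4°) cos(-13.6°) cos(-45.00°) = 0.1981 + 0.3703 = 0.5684.
Top-of-atmosphere irradiance = S₀ (d̄/d)² cos θ_z = 1361 × 1.0236 × 0.5684 = 791.85 W/m².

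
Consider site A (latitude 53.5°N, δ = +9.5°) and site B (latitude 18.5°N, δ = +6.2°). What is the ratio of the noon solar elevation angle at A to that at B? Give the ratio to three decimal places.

0.592

A: 90° − |53.5 − (9.5)| = 46.00°.
B: 90° − |18.5 − (6.2)| = 77.70°.
Ratio A/B = 46.0000 / 77.7000 = 0.5920.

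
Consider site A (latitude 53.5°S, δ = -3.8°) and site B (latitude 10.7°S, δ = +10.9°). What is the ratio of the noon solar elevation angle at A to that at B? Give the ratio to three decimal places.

0.589

A: 90° − |-53.5 − (-3.8)| = 40.30°.
B: 90° − |-10.7 − (10.9)| = 68.40°.
Ratio A/B = 40.3000 / 68.4000 = 0.5892.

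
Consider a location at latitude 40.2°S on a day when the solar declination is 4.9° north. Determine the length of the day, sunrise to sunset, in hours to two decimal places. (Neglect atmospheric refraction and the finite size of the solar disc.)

−tan φ tan δ = −(-0.8451)(0.0857) = 0.0724; H_s = arccos(0.0724) = 85.85°.
Day length = 2 H_s / 15° h⁻¹ = 171.70° / 15 = 11.447 h.

11.45 hours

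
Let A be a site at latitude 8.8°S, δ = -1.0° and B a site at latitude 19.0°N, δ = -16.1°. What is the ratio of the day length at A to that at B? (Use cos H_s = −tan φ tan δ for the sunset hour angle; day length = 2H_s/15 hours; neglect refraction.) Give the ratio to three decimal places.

A: H_s = arccos(−tan -8.8° · tan -1.0°) = 90.15°, so 2H_s/15 = 12.0200 h.
B: H_s = arccos(−tan 19.0° · tan -16.1°) = 84.30°, so 2H_s/15 = 11.2400 h.
Ratio A/B = 12.0200 / 11.2400 = 1.0694.

1.069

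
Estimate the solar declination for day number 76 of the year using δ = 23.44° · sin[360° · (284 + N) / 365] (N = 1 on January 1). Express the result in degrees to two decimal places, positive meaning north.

-2.02°

360 × (284 + 76) / 365 = 355.068°; sin(355.068°) = -0.0860.
δ = 23.44 × -0.0860 = -2.016° ≈ -2.02°.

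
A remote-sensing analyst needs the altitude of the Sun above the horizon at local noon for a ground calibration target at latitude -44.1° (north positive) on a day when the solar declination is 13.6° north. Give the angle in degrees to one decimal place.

At local solar noon the hour angle is zero, so the elevation is 90° − |φ − δ| = 90° − |-44.1° − (13.6°)| = 90° − 57.7° = 32.3°.

32.3°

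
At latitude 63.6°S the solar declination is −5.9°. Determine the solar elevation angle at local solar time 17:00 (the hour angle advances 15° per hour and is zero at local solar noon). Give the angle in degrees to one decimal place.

Hour angle H = 15° × (17 − 12) = 75.00°.
With φ = -63.6°, δ = -5.9°, H = 75.00°: sin φ sin δ = 0.0921, cos φ cos δ cos H = 0.1145, so cos θ_z = 0.2066.
θ_z = arccos(0.2066) = 78.08°, so the elevation is 90° − 78.08° = 11.92°.

11.9°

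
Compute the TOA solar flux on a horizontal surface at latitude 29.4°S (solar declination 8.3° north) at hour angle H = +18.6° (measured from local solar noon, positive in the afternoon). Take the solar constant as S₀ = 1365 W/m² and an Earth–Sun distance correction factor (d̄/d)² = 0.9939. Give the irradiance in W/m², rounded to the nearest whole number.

cos θ_z = sin φ sin δ + cos φ cos δ cos H = (-0.4909)(0.1444) + (0.8712)(0.9895)(0.9478) = 0.7462.
Top-of-atmosphere irradiance = S₀ (d̄/d)² cos θ_z = 1365 × 0.9939 × 0.7462 = 1012.35 W/m².

1012 W/m²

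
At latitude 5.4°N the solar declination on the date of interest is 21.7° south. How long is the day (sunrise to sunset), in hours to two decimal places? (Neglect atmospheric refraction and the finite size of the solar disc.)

−tan φ tan δ = −(0.0945)(-0.3979) = 0.0376; H_s = arccos(0.0376) = 87.85°.
Day length = 2 H_s / 15° h⁻¹ = 175.70° / 15 = 11.713 h.

11.71 hours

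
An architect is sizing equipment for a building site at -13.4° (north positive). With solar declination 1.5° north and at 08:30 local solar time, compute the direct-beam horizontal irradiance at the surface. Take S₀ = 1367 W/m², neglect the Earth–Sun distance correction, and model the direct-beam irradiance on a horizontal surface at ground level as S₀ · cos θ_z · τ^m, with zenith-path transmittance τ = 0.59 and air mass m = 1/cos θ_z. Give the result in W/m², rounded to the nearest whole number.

Hour angle H = 15° × (8.5 − 12) = -52.50°.
cos θ_z = sin(-13.4°) sin(1.5°) + cos(-13.4°) cos(1.5°) cos(-52.50°) = -0.0061 + 0.5920 = 0.5859.
Air mass m = 1/cos θ_z = 1/0.5859 = 1.707; τ^m = 0.59^1.707 = 0.4063.
Surface direct beam = 1367 × 0.5859 × 0.4063 = 325.42 W/m².

325 W/m²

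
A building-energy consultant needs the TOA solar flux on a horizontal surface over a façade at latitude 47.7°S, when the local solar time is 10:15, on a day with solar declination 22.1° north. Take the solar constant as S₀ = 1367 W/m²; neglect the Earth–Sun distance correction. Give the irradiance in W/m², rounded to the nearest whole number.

384 W/m²

Hour angle H = 15° × (10.25 − 12) = -26.25°.
cos θ_z = sin(-47.7°) sin(22.1°) + cos(-47.7°) cos(22.1°) cos(-26.25°) = -0.2783 + 0.5593 = 0.2810.
Top-of-atmosphere irradiance = S₀ cos θ_z = 1367 × 0.2810 = 384.13 W/m².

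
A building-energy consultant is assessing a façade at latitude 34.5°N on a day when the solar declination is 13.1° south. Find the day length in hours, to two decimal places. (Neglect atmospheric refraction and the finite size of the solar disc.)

10.77 hours

−tan φ tan δ = −(0.6873)(-0.2327) = 0.1599; H_s = arccos(0.1599) = 80.80°.
Day length = 2 H_s / 15° h⁻¹ = 161.60° / 15 = 10.773 h.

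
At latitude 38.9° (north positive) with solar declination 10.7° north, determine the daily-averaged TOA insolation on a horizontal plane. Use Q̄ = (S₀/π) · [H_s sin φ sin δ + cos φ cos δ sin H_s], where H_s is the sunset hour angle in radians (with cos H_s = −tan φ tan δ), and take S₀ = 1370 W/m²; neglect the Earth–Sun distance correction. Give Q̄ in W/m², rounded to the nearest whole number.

417 W/m²

cos H_s = −tan(38.9°) · tan(10.7°) = -0.1525, so H_s = arccos(-0.1525) = 98.77°. In radians, H_s = 1.7239.
H_s sin φ sin δ = 1.7239 × 0.6280 × 0.1857 = 0.2010.
cos φ cos δ sin H_s = 0.7782 × 0.9826 × 0.9883 = 0.7557.
Q̄ = (1370/π) × (0.2010 + 0.7557) = 436.08 × 0.9567 = 417.20 W/m².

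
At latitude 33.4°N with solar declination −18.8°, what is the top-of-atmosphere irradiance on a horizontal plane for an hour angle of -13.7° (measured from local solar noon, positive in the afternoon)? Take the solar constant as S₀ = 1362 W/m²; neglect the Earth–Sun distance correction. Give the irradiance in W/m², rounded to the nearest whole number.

804 W/m²

cos θ_z = sin(33.4°) sin(-18.8°) + cos(33.4°) cos(-18.8°) cos(-13.70°) = -0.1774 + 0.7678 = 0.5904.
Top-of-atmosphere irradiance = S₀ cos θ_z = 1362 × 0.5904 = 804.12 W/m².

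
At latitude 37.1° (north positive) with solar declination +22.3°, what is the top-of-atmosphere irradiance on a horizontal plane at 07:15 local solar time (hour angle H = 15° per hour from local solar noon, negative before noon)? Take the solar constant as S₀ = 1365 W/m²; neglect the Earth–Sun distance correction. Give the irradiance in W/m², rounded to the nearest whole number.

Hour angle H = 15° × (7.25 − 12) = -71.25°.
cos θ_z = sin(37.1°) sin(22.3°) + cos(37.1°) cos(22.3°) cos(-71.25°) = 0.2289 + 0.2372 = 0.4661.
Top-of-atmosphere irradiance = S₀ cos θ_z = 1365 × 0.4661 = 636.23 W/m².

636 W/m²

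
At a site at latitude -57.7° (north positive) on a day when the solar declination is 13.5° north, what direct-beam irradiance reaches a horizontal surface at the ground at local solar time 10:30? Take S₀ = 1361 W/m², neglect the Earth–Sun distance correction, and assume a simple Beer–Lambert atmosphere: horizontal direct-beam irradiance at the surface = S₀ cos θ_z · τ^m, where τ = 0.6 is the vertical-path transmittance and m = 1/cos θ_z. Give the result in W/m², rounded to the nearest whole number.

63 W/m²

Hour angle H = 15° × (10.5 − 12) = -22.50°.
cos θ_z = sin φ sin δ + cos φ cos δ cos H = (-0.8453)(0.2334) + (0.5344)(0.9724)(0.9239) = 0.2828.
Air mass m = 1/cos θ_z = 1/0.2828 = 3.536; τ^m = 0.6^3.536 = 0.1643.
Surface direct beam = 1361 × 0.2828 × 0.1643 = 63.24 W/m².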